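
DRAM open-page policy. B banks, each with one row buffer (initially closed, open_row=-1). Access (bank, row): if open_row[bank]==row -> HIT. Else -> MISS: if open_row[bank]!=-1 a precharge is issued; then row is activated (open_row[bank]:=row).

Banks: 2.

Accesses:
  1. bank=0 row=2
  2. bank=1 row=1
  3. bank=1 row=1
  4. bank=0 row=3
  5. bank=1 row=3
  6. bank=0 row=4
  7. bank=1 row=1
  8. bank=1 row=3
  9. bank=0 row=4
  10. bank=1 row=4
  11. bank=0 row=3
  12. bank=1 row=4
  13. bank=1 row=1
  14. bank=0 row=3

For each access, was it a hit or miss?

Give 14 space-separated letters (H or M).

Answer: M M H M M M M M H M M H M H

Derivation:
Acc 1: bank0 row2 -> MISS (open row2); precharges=0
Acc 2: bank1 row1 -> MISS (open row1); precharges=0
Acc 3: bank1 row1 -> HIT
Acc 4: bank0 row3 -> MISS (open row3); precharges=1
Acc 5: bank1 row3 -> MISS (open row3); precharges=2
Acc 6: bank0 row4 -> MISS (open row4); precharges=3
Acc 7: bank1 row1 -> MISS (open row1); precharges=4
Acc 8: bank1 row3 -> MISS (open row3); precharges=5
Acc 9: bank0 row4 -> HIT
Acc 10: bank1 row4 -> MISS (open row4); precharges=6
Acc 11: bank0 row3 -> MISS (open row3); precharges=7
Acc 12: bank1 row4 -> HIT
Acc 13: bank1 row1 -> MISS (open row1); precharges=8
Acc 14: bank0 row3 -> HIT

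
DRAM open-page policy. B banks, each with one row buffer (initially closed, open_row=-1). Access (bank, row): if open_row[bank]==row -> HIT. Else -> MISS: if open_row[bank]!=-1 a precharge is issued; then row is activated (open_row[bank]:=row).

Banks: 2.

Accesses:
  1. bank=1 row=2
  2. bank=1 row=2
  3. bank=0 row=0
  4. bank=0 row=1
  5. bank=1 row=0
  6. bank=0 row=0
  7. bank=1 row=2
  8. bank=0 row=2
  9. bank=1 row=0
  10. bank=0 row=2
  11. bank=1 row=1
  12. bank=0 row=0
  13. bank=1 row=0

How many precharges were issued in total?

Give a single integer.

Answer: 9

Derivation:
Acc 1: bank1 row2 -> MISS (open row2); precharges=0
Acc 2: bank1 row2 -> HIT
Acc 3: bank0 row0 -> MISS (open row0); precharges=0
Acc 4: bank0 row1 -> MISS (open row1); precharges=1
Acc 5: bank1 row0 -> MISS (open row0); precharges=2
Acc 6: bank0 row0 -> MISS (open row0); precharges=3
Acc 7: bank1 row2 -> MISS (open row2); precharges=4
Acc 8: bank0 row2 -> MISS (open row2); precharges=5
Acc 9: bank1 row0 -> MISS (open row0); precharges=6
Acc 10: bank0 row2 -> HIT
Acc 11: bank1 row1 -> MISS (open row1); precharges=7
Acc 12: bank0 row0 -> MISS (open row0); precharges=8
Acc 13: bank1 row0 -> MISS (open row0); precharges=9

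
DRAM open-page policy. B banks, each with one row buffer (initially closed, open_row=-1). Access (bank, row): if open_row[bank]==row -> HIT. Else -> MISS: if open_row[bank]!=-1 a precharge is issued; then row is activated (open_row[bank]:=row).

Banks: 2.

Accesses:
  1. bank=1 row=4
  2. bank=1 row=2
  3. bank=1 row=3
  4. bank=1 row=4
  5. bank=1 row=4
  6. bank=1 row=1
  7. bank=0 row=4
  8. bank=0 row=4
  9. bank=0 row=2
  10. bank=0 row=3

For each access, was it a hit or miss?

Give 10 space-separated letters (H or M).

Answer: M M M M H M M H M M

Derivation:
Acc 1: bank1 row4 -> MISS (open row4); precharges=0
Acc 2: bank1 row2 -> MISS (open row2); precharges=1
Acc 3: bank1 row3 -> MISS (open row3); precharges=2
Acc 4: bank1 row4 -> MISS (open row4); precharges=3
Acc 5: bank1 row4 -> HIT
Acc 6: bank1 row1 -> MISS (open row1); precharges=4
Acc 7: bank0 row4 -> MISS (open row4); precharges=4
Acc 8: bank0 row4 -> HIT
Acc 9: bank0 row2 -> MISS (open row2); precharges=5
Acc 10: bank0 row3 -> MISS (open row3); precharges=6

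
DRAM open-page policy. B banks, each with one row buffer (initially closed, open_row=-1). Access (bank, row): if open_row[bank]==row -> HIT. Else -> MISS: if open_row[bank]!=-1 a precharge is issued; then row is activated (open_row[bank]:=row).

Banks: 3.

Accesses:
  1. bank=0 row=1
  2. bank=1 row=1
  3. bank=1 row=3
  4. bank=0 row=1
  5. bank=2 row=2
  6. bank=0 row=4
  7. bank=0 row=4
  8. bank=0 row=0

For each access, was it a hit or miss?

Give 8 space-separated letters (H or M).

Answer: M M M H M M H M

Derivation:
Acc 1: bank0 row1 -> MISS (open row1); precharges=0
Acc 2: bank1 row1 -> MISS (open row1); precharges=0
Acc 3: bank1 row3 -> MISS (open row3); precharges=1
Acc 4: bank0 row1 -> HIT
Acc 5: bank2 row2 -> MISS (open row2); precharges=1
Acc 6: bank0 row4 -> MISS (open row4); precharges=2
Acc 7: bank0 row4 -> HIT
Acc 8: bank0 row0 -> MISS (open row0); precharges=3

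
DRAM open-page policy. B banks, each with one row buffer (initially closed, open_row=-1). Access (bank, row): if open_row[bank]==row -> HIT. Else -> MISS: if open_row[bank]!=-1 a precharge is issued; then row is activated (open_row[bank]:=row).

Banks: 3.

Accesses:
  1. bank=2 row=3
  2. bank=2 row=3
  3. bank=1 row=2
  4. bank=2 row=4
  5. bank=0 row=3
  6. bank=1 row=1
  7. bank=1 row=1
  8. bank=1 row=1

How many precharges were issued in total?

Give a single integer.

Answer: 2

Derivation:
Acc 1: bank2 row3 -> MISS (open row3); precharges=0
Acc 2: bank2 row3 -> HIT
Acc 3: bank1 row2 -> MISS (open row2); precharges=0
Acc 4: bank2 row4 -> MISS (open row4); precharges=1
Acc 5: bank0 row3 -> MISS (open row3); precharges=1
Acc 6: bank1 row1 -> MISS (open row1); precharges=2
Acc 7: bank1 row1 -> HIT
Acc 8: bank1 row1 -> HIT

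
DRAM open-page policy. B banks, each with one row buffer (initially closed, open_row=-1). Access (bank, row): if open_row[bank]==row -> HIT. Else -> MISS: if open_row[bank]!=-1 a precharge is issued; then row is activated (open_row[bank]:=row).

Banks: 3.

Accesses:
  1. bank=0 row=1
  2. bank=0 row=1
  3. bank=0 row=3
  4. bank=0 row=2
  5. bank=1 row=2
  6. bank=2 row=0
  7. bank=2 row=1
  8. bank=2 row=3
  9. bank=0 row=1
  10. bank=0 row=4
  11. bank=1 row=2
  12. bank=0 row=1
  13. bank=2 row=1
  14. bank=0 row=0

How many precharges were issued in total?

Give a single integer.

Answer: 9

Derivation:
Acc 1: bank0 row1 -> MISS (open row1); precharges=0
Acc 2: bank0 row1 -> HIT
Acc 3: bank0 row3 -> MISS (open row3); precharges=1
Acc 4: bank0 row2 -> MISS (open row2); precharges=2
Acc 5: bank1 row2 -> MISS (open row2); precharges=2
Acc 6: bank2 row0 -> MISS (open row0); precharges=2
Acc 7: bank2 row1 -> MISS (open row1); precharges=3
Acc 8: bank2 row3 -> MISS (open row3); precharges=4
Acc 9: bank0 row1 -> MISS (open row1); precharges=5
Acc 10: bank0 row4 -> MISS (open row4); precharges=6
Acc 11: bank1 row2 -> HIT
Acc 12: bank0 row1 -> MISS (open row1); precharges=7
Acc 13: bank2 row1 -> MISS (open row1); precharges=8
Acc 14: bank0 row0 -> MISS (open row0); precharges=9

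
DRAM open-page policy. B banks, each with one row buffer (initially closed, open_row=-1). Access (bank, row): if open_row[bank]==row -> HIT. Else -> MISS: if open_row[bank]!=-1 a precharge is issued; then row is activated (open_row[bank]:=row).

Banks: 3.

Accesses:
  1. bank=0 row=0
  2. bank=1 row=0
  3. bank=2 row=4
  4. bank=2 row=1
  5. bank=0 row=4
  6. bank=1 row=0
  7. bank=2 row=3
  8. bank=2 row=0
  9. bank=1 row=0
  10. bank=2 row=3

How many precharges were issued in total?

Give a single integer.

Answer: 5

Derivation:
Acc 1: bank0 row0 -> MISS (open row0); precharges=0
Acc 2: bank1 row0 -> MISS (open row0); precharges=0
Acc 3: bank2 row4 -> MISS (open row4); precharges=0
Acc 4: bank2 row1 -> MISS (open row1); precharges=1
Acc 5: bank0 row4 -> MISS (open row4); precharges=2
Acc 6: bank1 row0 -> HIT
Acc 7: bank2 row3 -> MISS (open row3); precharges=3
Acc 8: bank2 row0 -> MISS (open row0); precharges=4
Acc 9: bank1 row0 -> HIT
Acc 10: bank2 row3 -> MISS (open row3); precharges=5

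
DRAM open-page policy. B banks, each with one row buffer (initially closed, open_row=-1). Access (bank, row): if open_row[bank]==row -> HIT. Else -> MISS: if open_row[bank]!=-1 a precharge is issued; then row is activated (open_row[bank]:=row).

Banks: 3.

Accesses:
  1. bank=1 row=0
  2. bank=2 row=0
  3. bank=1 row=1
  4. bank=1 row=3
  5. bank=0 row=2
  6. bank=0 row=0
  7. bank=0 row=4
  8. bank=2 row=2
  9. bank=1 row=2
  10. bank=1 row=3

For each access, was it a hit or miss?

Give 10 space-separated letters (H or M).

Acc 1: bank1 row0 -> MISS (open row0); precharges=0
Acc 2: bank2 row0 -> MISS (open row0); precharges=0
Acc 3: bank1 row1 -> MISS (open row1); precharges=1
Acc 4: bank1 row3 -> MISS (open row3); precharges=2
Acc 5: bank0 row2 -> MISS (open row2); precharges=2
Acc 6: bank0 row0 -> MISS (open row0); precharges=3
Acc 7: bank0 row4 -> MISS (open row4); precharges=4
Acc 8: bank2 row2 -> MISS (open row2); precharges=5
Acc 9: bank1 row2 -> MISS (open row2); precharges=6
Acc 10: bank1 row3 -> MISS (open row3); precharges=7

Answer: M M M M M M M M M M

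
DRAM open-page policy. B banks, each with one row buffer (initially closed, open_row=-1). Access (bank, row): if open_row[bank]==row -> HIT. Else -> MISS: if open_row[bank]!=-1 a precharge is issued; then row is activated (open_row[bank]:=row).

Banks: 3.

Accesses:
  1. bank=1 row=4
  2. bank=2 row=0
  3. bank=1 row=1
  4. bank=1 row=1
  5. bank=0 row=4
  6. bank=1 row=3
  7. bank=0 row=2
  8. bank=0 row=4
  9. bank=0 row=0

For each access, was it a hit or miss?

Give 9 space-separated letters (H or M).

Acc 1: bank1 row4 -> MISS (open row4); precharges=0
Acc 2: bank2 row0 -> MISS (open row0); precharges=0
Acc 3: bank1 row1 -> MISS (open row1); precharges=1
Acc 4: bank1 row1 -> HIT
Acc 5: bank0 row4 -> MISS (open row4); precharges=1
Acc 6: bank1 row3 -> MISS (open row3); precharges=2
Acc 7: bank0 row2 -> MISS (open row2); precharges=3
Acc 8: bank0 row4 -> MISS (open row4); precharges=4
Acc 9: bank0 row0 -> MISS (open row0); precharges=5

Answer: M M M H M M M M M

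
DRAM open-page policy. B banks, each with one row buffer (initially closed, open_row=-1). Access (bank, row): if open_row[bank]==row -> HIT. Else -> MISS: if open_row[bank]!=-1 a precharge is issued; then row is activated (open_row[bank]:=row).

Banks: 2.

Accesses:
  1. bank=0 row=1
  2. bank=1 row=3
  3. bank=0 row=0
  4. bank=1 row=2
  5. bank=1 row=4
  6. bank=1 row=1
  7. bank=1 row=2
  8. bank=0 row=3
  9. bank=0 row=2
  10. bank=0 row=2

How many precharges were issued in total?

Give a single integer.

Answer: 7

Derivation:
Acc 1: bank0 row1 -> MISS (open row1); precharges=0
Acc 2: bank1 row3 -> MISS (open row3); precharges=0
Acc 3: bank0 row0 -> MISS (open row0); precharges=1
Acc 4: bank1 row2 -> MISS (open row2); precharges=2
Acc 5: bank1 row4 -> MISS (open row4); precharges=3
Acc 6: bank1 row1 -> MISS (open row1); precharges=4
Acc 7: bank1 row2 -> MISS (open row2); precharges=5
Acc 8: bank0 row3 -> MISS (open row3); precharges=6
Acc 9: bank0 row2 -> MISS (open row2); precharges=7
Acc 10: bank0 row2 -> HIT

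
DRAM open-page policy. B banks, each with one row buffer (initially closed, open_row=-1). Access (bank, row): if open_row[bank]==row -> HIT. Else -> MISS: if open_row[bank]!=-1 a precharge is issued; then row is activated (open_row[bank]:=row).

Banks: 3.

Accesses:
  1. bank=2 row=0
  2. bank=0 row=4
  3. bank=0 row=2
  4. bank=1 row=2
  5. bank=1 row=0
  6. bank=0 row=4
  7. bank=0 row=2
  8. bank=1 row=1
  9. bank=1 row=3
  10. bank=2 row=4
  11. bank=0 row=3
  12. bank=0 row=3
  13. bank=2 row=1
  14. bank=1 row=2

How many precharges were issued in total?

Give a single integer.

Acc 1: bank2 row0 -> MISS (open row0); precharges=0
Acc 2: bank0 row4 -> MISS (open row4); precharges=0
Acc 3: bank0 row2 -> MISS (open row2); precharges=1
Acc 4: bank1 row2 -> MISS (open row2); precharges=1
Acc 5: bank1 row0 -> MISS (open row0); precharges=2
Acc 6: bank0 row4 -> MISS (open row4); precharges=3
Acc 7: bank0 row2 -> MISS (open row2); precharges=4
Acc 8: bank1 row1 -> MISS (open row1); precharges=5
Acc 9: bank1 row3 -> MISS (open row3); precharges=6
Acc 10: bank2 row4 -> MISS (open row4); precharges=7
Acc 11: bank0 row3 -> MISS (open row3); precharges=8
Acc 12: bank0 row3 -> HIT
Acc 13: bank2 row1 -> MISS (open row1); precharges=9
Acc 14: bank1 row2 -> MISS (open row2); precharges=10

Answer: 10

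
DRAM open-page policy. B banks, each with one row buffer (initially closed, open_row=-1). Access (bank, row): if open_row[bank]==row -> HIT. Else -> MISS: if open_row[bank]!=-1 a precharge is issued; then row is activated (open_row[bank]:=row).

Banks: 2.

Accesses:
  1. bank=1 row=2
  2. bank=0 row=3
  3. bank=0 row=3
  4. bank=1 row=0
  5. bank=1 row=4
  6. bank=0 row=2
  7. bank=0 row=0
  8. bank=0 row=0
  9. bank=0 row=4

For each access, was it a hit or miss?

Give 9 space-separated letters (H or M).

Acc 1: bank1 row2 -> MISS (open row2); precharges=0
Acc 2: bank0 row3 -> MISS (open row3); precharges=0
Acc 3: bank0 row3 -> HIT
Acc 4: bank1 row0 -> MISS (open row0); precharges=1
Acc 5: bank1 row4 -> MISS (open row4); precharges=2
Acc 6: bank0 row2 -> MISS (open row2); precharges=3
Acc 7: bank0 row0 -> MISS (open row0); precharges=4
Acc 8: bank0 row0 -> HIT
Acc 9: bank0 row4 -> MISS (open row4); precharges=5

Answer: M M H M M M M H M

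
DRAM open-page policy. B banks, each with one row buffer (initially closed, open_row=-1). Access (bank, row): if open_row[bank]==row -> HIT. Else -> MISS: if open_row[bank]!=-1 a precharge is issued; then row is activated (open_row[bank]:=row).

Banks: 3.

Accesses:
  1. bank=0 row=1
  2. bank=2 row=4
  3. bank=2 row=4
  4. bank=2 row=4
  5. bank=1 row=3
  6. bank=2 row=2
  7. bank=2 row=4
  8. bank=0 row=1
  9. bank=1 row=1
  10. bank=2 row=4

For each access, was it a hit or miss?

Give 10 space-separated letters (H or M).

Acc 1: bank0 row1 -> MISS (open row1); precharges=0
Acc 2: bank2 row4 -> MISS (open row4); precharges=0
Acc 3: bank2 row4 -> HIT
Acc 4: bank2 row4 -> HIT
Acc 5: bank1 row3 -> MISS (open row3); precharges=0
Acc 6: bank2 row2 -> MISS (open row2); precharges=1
Acc 7: bank2 row4 -> MISS (open row4); precharges=2
Acc 8: bank0 row1 -> HIT
Acc 9: bank1 row1 -> MISS (open row1); precharges=3
Acc 10: bank2 row4 -> HIT

Answer: M M H H M M M H M H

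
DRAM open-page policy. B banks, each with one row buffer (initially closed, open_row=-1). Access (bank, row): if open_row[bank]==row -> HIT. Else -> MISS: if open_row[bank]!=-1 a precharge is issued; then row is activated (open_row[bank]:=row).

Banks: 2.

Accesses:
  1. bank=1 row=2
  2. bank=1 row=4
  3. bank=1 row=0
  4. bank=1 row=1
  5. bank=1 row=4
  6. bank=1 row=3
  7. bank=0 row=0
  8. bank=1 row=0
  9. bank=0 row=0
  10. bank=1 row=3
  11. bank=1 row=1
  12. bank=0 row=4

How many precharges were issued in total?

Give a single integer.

Acc 1: bank1 row2 -> MISS (open row2); precharges=0
Acc 2: bank1 row4 -> MISS (open row4); precharges=1
Acc 3: bank1 row0 -> MISS (open row0); precharges=2
Acc 4: bank1 row1 -> MISS (open row1); precharges=3
Acc 5: bank1 row4 -> MISS (open row4); precharges=4
Acc 6: bank1 row3 -> MISS (open row3); precharges=5
Acc 7: bank0 row0 -> MISS (open row0); precharges=5
Acc 8: bank1 row0 -> MISS (open row0); precharges=6
Acc 9: bank0 row0 -> HIT
Acc 10: bank1 row3 -> MISS (open row3); precharges=7
Acc 11: bank1 row1 -> MISS (open row1); precharges=8
Acc 12: bank0 row4 -> MISS (open row4); precharges=9

Answer: 9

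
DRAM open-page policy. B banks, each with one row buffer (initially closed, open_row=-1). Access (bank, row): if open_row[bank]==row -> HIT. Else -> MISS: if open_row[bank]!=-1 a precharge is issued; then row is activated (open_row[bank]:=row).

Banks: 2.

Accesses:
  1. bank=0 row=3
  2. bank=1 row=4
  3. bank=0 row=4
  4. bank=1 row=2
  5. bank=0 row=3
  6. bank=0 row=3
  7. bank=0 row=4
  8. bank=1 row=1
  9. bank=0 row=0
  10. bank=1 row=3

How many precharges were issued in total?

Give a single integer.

Answer: 7

Derivation:
Acc 1: bank0 row3 -> MISS (open row3); precharges=0
Acc 2: bank1 row4 -> MISS (open row4); precharges=0
Acc 3: bank0 row4 -> MISS (open row4); precharges=1
Acc 4: bank1 row2 -> MISS (open row2); precharges=2
Acc 5: bank0 row3 -> MISS (open row3); precharges=3
Acc 6: bank0 row3 -> HIT
Acc 7: bank0 row4 -> MISS (open row4); precharges=4
Acc 8: bank1 row1 -> MISS (open row1); precharges=5
Acc 9: bank0 row0 -> MISS (open row0); precharges=6
Acc 10: bank1 row3 -> MISS (open row3); precharges=7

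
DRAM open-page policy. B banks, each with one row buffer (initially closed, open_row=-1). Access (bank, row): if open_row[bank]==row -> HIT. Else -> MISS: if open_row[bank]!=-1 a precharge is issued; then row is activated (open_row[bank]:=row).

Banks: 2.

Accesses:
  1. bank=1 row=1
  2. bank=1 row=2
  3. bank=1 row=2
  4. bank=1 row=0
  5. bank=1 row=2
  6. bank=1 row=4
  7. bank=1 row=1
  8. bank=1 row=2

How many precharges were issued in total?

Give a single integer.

Answer: 6

Derivation:
Acc 1: bank1 row1 -> MISS (open row1); precharges=0
Acc 2: bank1 row2 -> MISS (open row2); precharges=1
Acc 3: bank1 row2 -> HIT
Acc 4: bank1 row0 -> MISS (open row0); precharges=2
Acc 5: bank1 row2 -> MISS (open row2); precharges=3
Acc 6: bank1 row4 -> MISS (open row4); precharges=4
Acc 7: bank1 row1 -> MISS (open row1); precharges=5
Acc 8: bank1 row2 -> MISS (open row2); precharges=6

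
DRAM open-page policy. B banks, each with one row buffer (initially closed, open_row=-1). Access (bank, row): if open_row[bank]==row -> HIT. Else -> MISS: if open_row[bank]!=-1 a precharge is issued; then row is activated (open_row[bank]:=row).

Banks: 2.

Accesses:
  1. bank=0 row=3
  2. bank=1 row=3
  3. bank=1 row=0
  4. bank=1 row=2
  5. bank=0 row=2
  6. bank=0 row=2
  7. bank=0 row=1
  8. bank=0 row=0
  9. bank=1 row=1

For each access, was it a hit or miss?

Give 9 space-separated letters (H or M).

Acc 1: bank0 row3 -> MISS (open row3); precharges=0
Acc 2: bank1 row3 -> MISS (open row3); precharges=0
Acc 3: bank1 row0 -> MISS (open row0); precharges=1
Acc 4: bank1 row2 -> MISS (open row2); precharges=2
Acc 5: bank0 row2 -> MISS (open row2); precharges=3
Acc 6: bank0 row2 -> HIT
Acc 7: bank0 row1 -> MISS (open row1); precharges=4
Acc 8: bank0 row0 -> MISS (open row0); precharges=5
Acc 9: bank1 row1 -> MISS (open row1); precharges=6

Answer: M M M M M H M M M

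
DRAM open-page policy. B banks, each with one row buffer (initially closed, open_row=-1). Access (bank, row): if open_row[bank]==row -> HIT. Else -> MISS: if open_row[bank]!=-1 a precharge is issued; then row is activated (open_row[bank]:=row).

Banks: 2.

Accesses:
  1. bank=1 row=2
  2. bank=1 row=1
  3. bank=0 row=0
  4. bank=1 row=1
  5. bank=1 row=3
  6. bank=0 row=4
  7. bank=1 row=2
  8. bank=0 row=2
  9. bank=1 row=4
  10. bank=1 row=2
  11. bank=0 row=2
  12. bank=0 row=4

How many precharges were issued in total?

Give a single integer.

Answer: 8

Derivation:
Acc 1: bank1 row2 -> MISS (open row2); precharges=0
Acc 2: bank1 row1 -> MISS (open row1); precharges=1
Acc 3: bank0 row0 -> MISS (open row0); precharges=1
Acc 4: bank1 row1 -> HIT
Acc 5: bank1 row3 -> MISS (open row3); precharges=2
Acc 6: bank0 row4 -> MISS (open row4); precharges=3
Acc 7: bank1 row2 -> MISS (open row2); precharges=4
Acc 8: bank0 row2 -> MISS (open row2); precharges=5
Acc 9: bank1 row4 -> MISS (open row4); precharges=6
Acc 10: bank1 row2 -> MISS (open row2); precharges=7
Acc 11: bank0 row2 -> HIT
Acc 12: bank0 row4 -> MISS (open row4); precharges=8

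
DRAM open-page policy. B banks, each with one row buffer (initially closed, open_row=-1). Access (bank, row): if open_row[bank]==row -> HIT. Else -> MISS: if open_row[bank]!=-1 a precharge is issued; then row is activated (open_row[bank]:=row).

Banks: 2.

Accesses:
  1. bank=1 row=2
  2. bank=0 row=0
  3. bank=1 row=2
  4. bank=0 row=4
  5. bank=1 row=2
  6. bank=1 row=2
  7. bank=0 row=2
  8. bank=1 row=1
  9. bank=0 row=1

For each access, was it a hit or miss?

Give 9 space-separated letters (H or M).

Acc 1: bank1 row2 -> MISS (open row2); precharges=0
Acc 2: bank0 row0 -> MISS (open row0); precharges=0
Acc 3: bank1 row2 -> HIT
Acc 4: bank0 row4 -> MISS (open row4); precharges=1
Acc 5: bank1 row2 -> HIT
Acc 6: bank1 row2 -> HIT
Acc 7: bank0 row2 -> MISS (open row2); precharges=2
Acc 8: bank1 row1 -> MISS (open row1); precharges=3
Acc 9: bank0 row1 -> MISS (open row1); precharges=4

Answer: M M H M H H M M M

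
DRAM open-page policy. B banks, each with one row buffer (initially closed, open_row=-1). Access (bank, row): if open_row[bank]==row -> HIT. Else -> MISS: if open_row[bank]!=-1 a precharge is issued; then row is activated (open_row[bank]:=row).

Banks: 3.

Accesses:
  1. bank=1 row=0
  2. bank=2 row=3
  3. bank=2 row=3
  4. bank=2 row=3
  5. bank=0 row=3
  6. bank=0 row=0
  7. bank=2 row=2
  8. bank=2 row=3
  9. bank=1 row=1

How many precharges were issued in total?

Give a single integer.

Answer: 4

Derivation:
Acc 1: bank1 row0 -> MISS (open row0); precharges=0
Acc 2: bank2 row3 -> MISS (open row3); precharges=0
Acc 3: bank2 row3 -> HIT
Acc 4: bank2 row3 -> HIT
Acc 5: bank0 row3 -> MISS (open row3); precharges=0
Acc 6: bank0 row0 -> MISS (open row0); precharges=1
Acc 7: bank2 row2 -> MISS (open row2); precharges=2
Acc 8: bank2 row3 -> MISS (open row3); precharges=3
Acc 9: bank1 row1 -> MISS (open row1); precharges=4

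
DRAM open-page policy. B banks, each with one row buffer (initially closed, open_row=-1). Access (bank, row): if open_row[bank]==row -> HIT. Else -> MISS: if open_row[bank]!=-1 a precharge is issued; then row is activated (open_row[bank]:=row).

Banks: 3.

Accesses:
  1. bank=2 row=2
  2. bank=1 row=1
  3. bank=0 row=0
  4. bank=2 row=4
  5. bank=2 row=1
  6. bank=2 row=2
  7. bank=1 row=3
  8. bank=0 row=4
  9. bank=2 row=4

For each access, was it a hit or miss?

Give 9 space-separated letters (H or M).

Acc 1: bank2 row2 -> MISS (open row2); precharges=0
Acc 2: bank1 row1 -> MISS (open row1); precharges=0
Acc 3: bank0 row0 -> MISS (open row0); precharges=0
Acc 4: bank2 row4 -> MISS (open row4); precharges=1
Acc 5: bank2 row1 -> MISS (open row1); precharges=2
Acc 6: bank2 row2 -> MISS (open row2); precharges=3
Acc 7: bank1 row3 -> MISS (open row3); precharges=4
Acc 8: bank0 row4 -> MISS (open row4); precharges=5
Acc 9: bank2 row4 -> MISS (open row4); precharges=6

Answer: M M M M M M M M M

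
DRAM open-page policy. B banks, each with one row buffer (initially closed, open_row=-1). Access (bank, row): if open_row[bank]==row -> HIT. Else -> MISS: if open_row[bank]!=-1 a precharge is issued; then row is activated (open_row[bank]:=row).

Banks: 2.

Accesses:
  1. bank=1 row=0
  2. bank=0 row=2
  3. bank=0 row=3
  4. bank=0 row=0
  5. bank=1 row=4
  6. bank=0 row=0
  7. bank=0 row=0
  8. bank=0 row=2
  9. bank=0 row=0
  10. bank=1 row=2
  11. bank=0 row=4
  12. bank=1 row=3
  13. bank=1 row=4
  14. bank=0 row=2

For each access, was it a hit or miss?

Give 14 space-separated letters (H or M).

Answer: M M M M M H H M M M M M M M

Derivation:
Acc 1: bank1 row0 -> MISS (open row0); precharges=0
Acc 2: bank0 row2 -> MISS (open row2); precharges=0
Acc 3: bank0 row3 -> MISS (open row3); precharges=1
Acc 4: bank0 row0 -> MISS (open row0); precharges=2
Acc 5: bank1 row4 -> MISS (open row4); precharges=3
Acc 6: bank0 row0 -> HIT
Acc 7: bank0 row0 -> HIT
Acc 8: bank0 row2 -> MISS (open row2); precharges=4
Acc 9: bank0 row0 -> MISS (open row0); precharges=5
Acc 10: bank1 row2 -> MISS (open row2); precharges=6
Acc 11: bank0 row4 -> MISS (open row4); precharges=7
Acc 12: bank1 row3 -> MISS (open row3); precharges=8
Acc 13: bank1 row4 -> MISS (open row4); precharges=9
Acc 14: bank0 row2 -> MISS (open row2); precharges=10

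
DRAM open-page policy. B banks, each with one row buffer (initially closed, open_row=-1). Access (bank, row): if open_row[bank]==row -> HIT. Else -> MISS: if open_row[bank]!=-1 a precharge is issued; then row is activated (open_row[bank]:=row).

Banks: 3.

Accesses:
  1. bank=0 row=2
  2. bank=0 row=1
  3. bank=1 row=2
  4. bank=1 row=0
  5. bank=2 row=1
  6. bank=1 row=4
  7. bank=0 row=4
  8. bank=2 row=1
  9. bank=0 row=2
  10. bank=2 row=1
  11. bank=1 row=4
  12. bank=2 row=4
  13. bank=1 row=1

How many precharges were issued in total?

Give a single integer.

Answer: 7

Derivation:
Acc 1: bank0 row2 -> MISS (open row2); precharges=0
Acc 2: bank0 row1 -> MISS (open row1); precharges=1
Acc 3: bank1 row2 -> MISS (open row2); precharges=1
Acc 4: bank1 row0 -> MISS (open row0); precharges=2
Acc 5: bank2 row1 -> MISS (open row1); precharges=2
Acc 6: bank1 row4 -> MISS (open row4); precharges=3
Acc 7: bank0 row4 -> MISS (open row4); precharges=4
Acc 8: bank2 row1 -> HIT
Acc 9: bank0 row2 -> MISS (open row2); precharges=5
Acc 10: bank2 row1 -> HIT
Acc 11: bank1 row4 -> HIT
Acc 12: bank2 row4 -> MISS (open row4); precharges=6
Acc 13: bank1 row1 -> MISS (open row1); precharges=7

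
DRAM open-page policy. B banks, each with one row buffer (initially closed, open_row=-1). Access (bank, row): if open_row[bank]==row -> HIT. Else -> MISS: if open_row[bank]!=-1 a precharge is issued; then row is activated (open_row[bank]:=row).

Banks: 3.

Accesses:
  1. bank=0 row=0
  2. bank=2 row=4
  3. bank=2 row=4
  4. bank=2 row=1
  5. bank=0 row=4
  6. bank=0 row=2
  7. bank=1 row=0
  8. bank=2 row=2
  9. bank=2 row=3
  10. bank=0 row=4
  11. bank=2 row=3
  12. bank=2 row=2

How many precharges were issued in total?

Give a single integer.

Answer: 7

Derivation:
Acc 1: bank0 row0 -> MISS (open row0); precharges=0
Acc 2: bank2 row4 -> MISS (open row4); precharges=0
Acc 3: bank2 row4 -> HIT
Acc 4: bank2 row1 -> MISS (open row1); precharges=1
Acc 5: bank0 row4 -> MISS (open row4); precharges=2
Acc 6: bank0 row2 -> MISS (open row2); precharges=3
Acc 7: bank1 row0 -> MISS (open row0); precharges=3
Acc 8: bank2 row2 -> MISS (open row2); precharges=4
Acc 9: bank2 row3 -> MISS (open row3); precharges=5
Acc 10: bank0 row4 -> MISS (open row4); precharges=6
Acc 11: bank2 row3 -> HIT
Acc 12: bank2 row2 -> MISS (open row2); precharges=7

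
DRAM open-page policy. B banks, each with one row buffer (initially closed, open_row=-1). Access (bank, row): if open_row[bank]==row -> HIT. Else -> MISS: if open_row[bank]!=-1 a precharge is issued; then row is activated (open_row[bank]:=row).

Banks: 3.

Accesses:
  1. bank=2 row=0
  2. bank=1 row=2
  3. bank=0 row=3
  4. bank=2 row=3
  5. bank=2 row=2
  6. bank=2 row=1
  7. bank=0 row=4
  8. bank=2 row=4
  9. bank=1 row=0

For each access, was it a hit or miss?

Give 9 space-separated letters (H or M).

Answer: M M M M M M M M M

Derivation:
Acc 1: bank2 row0 -> MISS (open row0); precharges=0
Acc 2: bank1 row2 -> MISS (open row2); precharges=0
Acc 3: bank0 row3 -> MISS (open row3); precharges=0
Acc 4: bank2 row3 -> MISS (open row3); precharges=1
Acc 5: bank2 row2 -> MISS (open row2); precharges=2
Acc 6: bank2 row1 -> MISS (open row1); precharges=3
Acc 7: bank0 row4 -> MISS (open row4); precharges=4
Acc 8: bank2 row4 -> MISS (open row4); precharges=5
Acc 9: bank1 row0 -> MISS (open row0); precharges=6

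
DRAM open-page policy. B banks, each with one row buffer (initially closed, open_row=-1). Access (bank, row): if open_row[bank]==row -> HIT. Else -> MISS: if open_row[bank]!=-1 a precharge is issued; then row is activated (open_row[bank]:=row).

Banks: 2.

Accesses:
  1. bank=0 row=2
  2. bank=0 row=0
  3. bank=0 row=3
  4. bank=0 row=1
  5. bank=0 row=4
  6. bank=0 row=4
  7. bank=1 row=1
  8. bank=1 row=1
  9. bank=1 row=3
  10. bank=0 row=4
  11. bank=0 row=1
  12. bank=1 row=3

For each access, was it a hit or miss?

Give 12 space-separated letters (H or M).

Answer: M M M M M H M H M H M H

Derivation:
Acc 1: bank0 row2 -> MISS (open row2); precharges=0
Acc 2: bank0 row0 -> MISS (open row0); precharges=1
Acc 3: bank0 row3 -> MISS (open row3); precharges=2
Acc 4: bank0 row1 -> MISS (open row1); precharges=3
Acc 5: bank0 row4 -> MISS (open row4); precharges=4
Acc 6: bank0 row4 -> HIT
Acc 7: bank1 row1 -> MISS (open row1); precharges=4
Acc 8: bank1 row1 -> HIT
Acc 9: bank1 row3 -> MISS (open row3); precharges=5
Acc 10: bank0 row4 -> HIT
Acc 11: bank0 row1 -> MISS (open row1); precharges=6
Acc 12: bank1 row3 -> HIT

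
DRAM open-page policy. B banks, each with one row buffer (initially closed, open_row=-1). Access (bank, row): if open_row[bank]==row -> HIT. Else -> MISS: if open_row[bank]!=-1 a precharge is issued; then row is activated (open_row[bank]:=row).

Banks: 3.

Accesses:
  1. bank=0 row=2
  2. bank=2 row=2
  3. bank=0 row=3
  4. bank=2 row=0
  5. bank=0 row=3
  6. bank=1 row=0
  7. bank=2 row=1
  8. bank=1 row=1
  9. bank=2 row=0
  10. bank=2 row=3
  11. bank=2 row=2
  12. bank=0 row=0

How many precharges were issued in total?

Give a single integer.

Acc 1: bank0 row2 -> MISS (open row2); precharges=0
Acc 2: bank2 row2 -> MISS (open row2); precharges=0
Acc 3: bank0 row3 -> MISS (open row3); precharges=1
Acc 4: bank2 row0 -> MISS (open row0); precharges=2
Acc 5: bank0 row3 -> HIT
Acc 6: bank1 row0 -> MISS (open row0); precharges=2
Acc 7: bank2 row1 -> MISS (open row1); precharges=3
Acc 8: bank1 row1 -> MISS (open row1); precharges=4
Acc 9: bank2 row0 -> MISS (open row0); precharges=5
Acc 10: bank2 row3 -> MISS (open row3); precharges=6
Acc 11: bank2 row2 -> MISS (open row2); precharges=7
Acc 12: bank0 row0 -> MISS (open row0); precharges=8

Answer: 8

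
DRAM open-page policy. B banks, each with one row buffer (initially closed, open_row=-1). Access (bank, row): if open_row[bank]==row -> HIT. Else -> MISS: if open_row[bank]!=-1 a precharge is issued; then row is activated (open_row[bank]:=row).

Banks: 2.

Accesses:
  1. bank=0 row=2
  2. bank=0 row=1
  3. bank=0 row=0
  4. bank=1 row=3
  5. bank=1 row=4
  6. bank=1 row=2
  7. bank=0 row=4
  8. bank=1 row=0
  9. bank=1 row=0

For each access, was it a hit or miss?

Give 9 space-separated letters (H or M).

Answer: M M M M M M M M H

Derivation:
Acc 1: bank0 row2 -> MISS (open row2); precharges=0
Acc 2: bank0 row1 -> MISS (open row1); precharges=1
Acc 3: bank0 row0 -> MISS (open row0); precharges=2
Acc 4: bank1 row3 -> MISS (open row3); precharges=2
Acc 5: bank1 row4 -> MISS (open row4); precharges=3
Acc 6: bank1 row2 -> MISS (open row2); precharges=4
Acc 7: bank0 row4 -> MISS (open row4); precharges=5
Acc 8: bank1 row0 -> MISS (open row0); precharges=6
Acc 9: bank1 row0 -> HIT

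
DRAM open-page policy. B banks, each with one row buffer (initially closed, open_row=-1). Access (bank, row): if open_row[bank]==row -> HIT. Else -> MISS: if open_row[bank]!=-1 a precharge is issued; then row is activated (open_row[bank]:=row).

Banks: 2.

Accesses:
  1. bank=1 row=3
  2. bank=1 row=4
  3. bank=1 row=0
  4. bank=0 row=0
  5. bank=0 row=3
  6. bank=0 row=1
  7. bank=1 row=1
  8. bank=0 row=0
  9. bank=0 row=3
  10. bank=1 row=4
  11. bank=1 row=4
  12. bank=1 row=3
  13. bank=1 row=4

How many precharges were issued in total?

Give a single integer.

Acc 1: bank1 row3 -> MISS (open row3); precharges=0
Acc 2: bank1 row4 -> MISS (open row4); precharges=1
Acc 3: bank1 row0 -> MISS (open row0); precharges=2
Acc 4: bank0 row0 -> MISS (open row0); precharges=2
Acc 5: bank0 row3 -> MISS (open row3); precharges=3
Acc 6: bank0 row1 -> MISS (open row1); precharges=4
Acc 7: bank1 row1 -> MISS (open row1); precharges=5
Acc 8: bank0 row0 -> MISS (open row0); precharges=6
Acc 9: bank0 row3 -> MISS (open row3); precharges=7
Acc 10: bank1 row4 -> MISS (open row4); precharges=8
Acc 11: bank1 row4 -> HIT
Acc 12: bank1 row3 -> MISS (open row3); precharges=9
Acc 13: bank1 row4 -> MISS (open row4); precharges=10

Answer: 10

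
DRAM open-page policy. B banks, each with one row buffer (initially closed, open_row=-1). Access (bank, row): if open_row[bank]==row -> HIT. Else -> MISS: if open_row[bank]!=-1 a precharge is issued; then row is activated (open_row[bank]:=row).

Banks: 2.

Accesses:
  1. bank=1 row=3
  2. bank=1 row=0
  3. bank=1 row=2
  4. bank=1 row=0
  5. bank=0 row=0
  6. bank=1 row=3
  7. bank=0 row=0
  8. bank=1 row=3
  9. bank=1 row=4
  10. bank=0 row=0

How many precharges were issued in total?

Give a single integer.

Answer: 5

Derivation:
Acc 1: bank1 row3 -> MISS (open row3); precharges=0
Acc 2: bank1 row0 -> MISS (open row0); precharges=1
Acc 3: bank1 row2 -> MISS (open row2); precharges=2
Acc 4: bank1 row0 -> MISS (open row0); precharges=3
Acc 5: bank0 row0 -> MISS (open row0); precharges=3
Acc 6: bank1 row3 -> MISS (open row3); precharges=4
Acc 7: bank0 row0 -> HIT
Acc 8: bank1 row3 -> HIT
Acc 9: bank1 row4 -> MISS (open row4); precharges=5
Acc 10: bank0 row0 -> HIT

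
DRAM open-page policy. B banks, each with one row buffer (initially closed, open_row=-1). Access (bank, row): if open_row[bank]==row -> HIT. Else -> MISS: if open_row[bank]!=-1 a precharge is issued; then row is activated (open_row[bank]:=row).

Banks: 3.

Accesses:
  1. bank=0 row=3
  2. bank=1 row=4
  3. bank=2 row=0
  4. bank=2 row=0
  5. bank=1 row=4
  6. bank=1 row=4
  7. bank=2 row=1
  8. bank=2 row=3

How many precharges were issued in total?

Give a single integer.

Answer: 2

Derivation:
Acc 1: bank0 row3 -> MISS (open row3); precharges=0
Acc 2: bank1 row4 -> MISS (open row4); precharges=0
Acc 3: bank2 row0 -> MISS (open row0); precharges=0
Acc 4: bank2 row0 -> HIT
Acc 5: bank1 row4 -> HIT
Acc 6: bank1 row4 -> HIT
Acc 7: bank2 row1 -> MISS (open row1); precharges=1
Acc 8: bank2 row3 -> MISS (open row3); precharges=2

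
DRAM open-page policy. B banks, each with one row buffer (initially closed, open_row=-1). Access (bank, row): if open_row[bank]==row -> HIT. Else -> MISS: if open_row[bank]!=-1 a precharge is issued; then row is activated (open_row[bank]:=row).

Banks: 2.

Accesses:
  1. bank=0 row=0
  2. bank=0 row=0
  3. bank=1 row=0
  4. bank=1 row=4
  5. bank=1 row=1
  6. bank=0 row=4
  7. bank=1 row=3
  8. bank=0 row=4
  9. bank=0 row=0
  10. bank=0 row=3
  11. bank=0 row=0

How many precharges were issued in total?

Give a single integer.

Answer: 7

Derivation:
Acc 1: bank0 row0 -> MISS (open row0); precharges=0
Acc 2: bank0 row0 -> HIT
Acc 3: bank1 row0 -> MISS (open row0); precharges=0
Acc 4: bank1 row4 -> MISS (open row4); precharges=1
Acc 5: bank1 row1 -> MISS (open row1); precharges=2
Acc 6: bank0 row4 -> MISS (open row4); precharges=3
Acc 7: bank1 row3 -> MISS (open row3); precharges=4
Acc 8: bank0 row4 -> HIT
Acc 9: bank0 row0 -> MISS (open row0); precharges=5
Acc 10: bank0 row3 -> MISS (open row3); precharges=6
Acc 11: bank0 row0 -> MISS (open row0); precharges=7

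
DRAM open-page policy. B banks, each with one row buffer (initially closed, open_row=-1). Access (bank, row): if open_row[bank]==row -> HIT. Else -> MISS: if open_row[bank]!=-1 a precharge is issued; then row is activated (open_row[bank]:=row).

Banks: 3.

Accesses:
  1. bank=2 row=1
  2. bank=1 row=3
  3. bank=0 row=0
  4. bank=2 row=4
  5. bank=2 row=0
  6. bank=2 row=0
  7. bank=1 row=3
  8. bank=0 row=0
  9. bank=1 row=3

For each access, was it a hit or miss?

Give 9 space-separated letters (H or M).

Acc 1: bank2 row1 -> MISS (open row1); precharges=0
Acc 2: bank1 row3 -> MISS (open row3); precharges=0
Acc 3: bank0 row0 -> MISS (open row0); precharges=0
Acc 4: bank2 row4 -> MISS (open row4); precharges=1
Acc 5: bank2 row0 -> MISS (open row0); precharges=2
Acc 6: bank2 row0 -> HIT
Acc 7: bank1 row3 -> HIT
Acc 8: bank0 row0 -> HIT
Acc 9: bank1 row3 -> HIT

Answer: M M M M M H H H H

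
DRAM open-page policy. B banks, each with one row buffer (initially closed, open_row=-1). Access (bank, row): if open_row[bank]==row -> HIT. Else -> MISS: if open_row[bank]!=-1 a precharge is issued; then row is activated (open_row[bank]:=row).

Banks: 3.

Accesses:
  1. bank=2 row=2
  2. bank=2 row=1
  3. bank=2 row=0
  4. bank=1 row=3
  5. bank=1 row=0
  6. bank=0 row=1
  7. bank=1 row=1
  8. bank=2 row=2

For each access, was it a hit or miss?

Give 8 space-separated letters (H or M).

Answer: M M M M M M M M

Derivation:
Acc 1: bank2 row2 -> MISS (open row2); precharges=0
Acc 2: bank2 row1 -> MISS (open row1); precharges=1
Acc 3: bank2 row0 -> MISS (open row0); precharges=2
Acc 4: bank1 row3 -> MISS (open row3); precharges=2
Acc 5: bank1 row0 -> MISS (open row0); precharges=3
Acc 6: bank0 row1 -> MISS (open row1); precharges=3
Acc 7: bank1 row1 -> MISS (open row1); precharges=4
Acc 8: bank2 row2 -> MISS (open row2); precharges=5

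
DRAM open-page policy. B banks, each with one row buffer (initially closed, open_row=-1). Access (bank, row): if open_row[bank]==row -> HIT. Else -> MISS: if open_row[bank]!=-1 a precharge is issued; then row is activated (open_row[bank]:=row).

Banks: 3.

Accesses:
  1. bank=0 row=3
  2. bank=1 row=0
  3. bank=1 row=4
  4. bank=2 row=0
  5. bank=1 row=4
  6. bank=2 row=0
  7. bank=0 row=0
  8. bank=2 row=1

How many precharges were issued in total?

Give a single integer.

Acc 1: bank0 row3 -> MISS (open row3); precharges=0
Acc 2: bank1 row0 -> MISS (open row0); precharges=0
Acc 3: bank1 row4 -> MISS (open row4); precharges=1
Acc 4: bank2 row0 -> MISS (open row0); precharges=1
Acc 5: bank1 row4 -> HIT
Acc 6: bank2 row0 -> HIT
Acc 7: bank0 row0 -> MISS (open row0); precharges=2
Acc 8: bank2 row1 -> MISS (open row1); precharges=3

Answer: 3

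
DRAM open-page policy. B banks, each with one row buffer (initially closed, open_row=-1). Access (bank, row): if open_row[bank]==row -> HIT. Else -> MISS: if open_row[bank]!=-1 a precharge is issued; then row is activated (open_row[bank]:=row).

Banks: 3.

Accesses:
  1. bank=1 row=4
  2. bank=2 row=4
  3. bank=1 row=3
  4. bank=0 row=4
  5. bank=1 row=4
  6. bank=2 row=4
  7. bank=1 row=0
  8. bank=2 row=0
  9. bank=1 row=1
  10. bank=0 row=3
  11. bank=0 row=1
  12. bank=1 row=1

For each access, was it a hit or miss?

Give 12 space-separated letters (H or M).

Answer: M M M M M H M M M M M H

Derivation:
Acc 1: bank1 row4 -> MISS (open row4); precharges=0
Acc 2: bank2 row4 -> MISS (open row4); precharges=0
Acc 3: bank1 row3 -> MISS (open row3); precharges=1
Acc 4: bank0 row4 -> MISS (open row4); precharges=1
Acc 5: bank1 row4 -> MISS (open row4); precharges=2
Acc 6: bank2 row4 -> HIT
Acc 7: bank1 row0 -> MISS (open row0); precharges=3
Acc 8: bank2 row0 -> MISS (open row0); precharges=4
Acc 9: bank1 row1 -> MISS (open row1); precharges=5
Acc 10: bank0 row3 -> MISS (open row3); precharges=6
Acc 11: bank0 row1 -> MISS (open row1); precharges=7
Acc 12: bank1 row1 -> HIT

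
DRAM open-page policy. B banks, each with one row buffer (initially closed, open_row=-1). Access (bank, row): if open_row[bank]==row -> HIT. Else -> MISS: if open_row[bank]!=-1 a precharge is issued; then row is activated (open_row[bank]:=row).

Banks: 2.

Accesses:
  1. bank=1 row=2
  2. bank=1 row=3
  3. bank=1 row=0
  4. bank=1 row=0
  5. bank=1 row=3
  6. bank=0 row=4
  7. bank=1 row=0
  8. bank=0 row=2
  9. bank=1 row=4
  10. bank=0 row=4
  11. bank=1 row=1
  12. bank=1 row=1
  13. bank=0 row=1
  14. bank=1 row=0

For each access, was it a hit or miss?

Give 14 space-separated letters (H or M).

Answer: M M M H M M M M M M M H M M

Derivation:
Acc 1: bank1 row2 -> MISS (open row2); precharges=0
Acc 2: bank1 row3 -> MISS (open row3); precharges=1
Acc 3: bank1 row0 -> MISS (open row0); precharges=2
Acc 4: bank1 row0 -> HIT
Acc 5: bank1 row3 -> MISS (open row3); precharges=3
Acc 6: bank0 row4 -> MISS (open row4); precharges=3
Acc 7: bank1 row0 -> MISS (open row0); precharges=4
Acc 8: bank0 row2 -> MISS (open row2); precharges=5
Acc 9: bank1 row4 -> MISS (open row4); precharges=6
Acc 10: bank0 row4 -> MISS (open row4); precharges=7
Acc 11: bank1 row1 -> MISS (open row1); precharges=8
Acc 12: bank1 row1 -> HIT
Acc 13: bank0 row1 -> MISS (open row1); precharges=9
Acc 14: bank1 row0 -> MISS (open row0); precharges=10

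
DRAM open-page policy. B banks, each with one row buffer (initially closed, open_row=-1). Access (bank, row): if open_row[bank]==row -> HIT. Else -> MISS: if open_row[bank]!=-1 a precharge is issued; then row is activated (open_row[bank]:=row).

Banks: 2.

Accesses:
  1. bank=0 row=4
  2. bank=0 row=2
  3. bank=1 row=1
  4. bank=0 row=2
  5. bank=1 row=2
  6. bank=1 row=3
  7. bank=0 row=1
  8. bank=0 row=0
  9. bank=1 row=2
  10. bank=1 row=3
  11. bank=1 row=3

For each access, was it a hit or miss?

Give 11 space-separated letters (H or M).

Answer: M M M H M M M M M M H

Derivation:
Acc 1: bank0 row4 -> MISS (open row4); precharges=0
Acc 2: bank0 row2 -> MISS (open row2); precharges=1
Acc 3: bank1 row1 -> MISS (open row1); precharges=1
Acc 4: bank0 row2 -> HIT
Acc 5: bank1 row2 -> MISS (open row2); precharges=2
Acc 6: bank1 row3 -> MISS (open row3); precharges=3
Acc 7: bank0 row1 -> MISS (open row1); precharges=4
Acc 8: bank0 row0 -> MISS (open row0); precharges=5
Acc 9: bank1 row2 -> MISS (open row2); precharges=6
Acc 10: bank1 row3 -> MISS (open row3); precharges=7
Acc 11: bank1 row3 -> HIT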